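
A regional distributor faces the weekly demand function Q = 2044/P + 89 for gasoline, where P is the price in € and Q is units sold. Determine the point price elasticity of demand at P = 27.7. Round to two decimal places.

At P = 27.7, Q = 162.791.
dQ/dP = −2044/P² = -2.664.
ε = (dQ/dP)(P/Q) = (-2.664)(27.7/162.791).

-0.45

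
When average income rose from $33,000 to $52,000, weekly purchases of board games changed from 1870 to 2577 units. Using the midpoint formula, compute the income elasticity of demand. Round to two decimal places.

0.71

ΔQ = 707, ΔI = 19000. Midpoints: Ī = 42,500, Q̄ = 2223.5.
ε_I = (ΔQ/ΔI)(Ī/Q̄) = (707/19000)(42500/2223.5).
ε_I > 0, so the good is normal.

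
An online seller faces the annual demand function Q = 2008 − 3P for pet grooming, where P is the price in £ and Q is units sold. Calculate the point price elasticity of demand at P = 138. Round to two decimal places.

-0.26

At P = 138, Q = 1594.
dQ/dP = −3.
ε = (dQ/dP)(P/Q) = (-3)(138/1594).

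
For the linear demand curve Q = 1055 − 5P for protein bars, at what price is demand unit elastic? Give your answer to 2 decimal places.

105.50

For linear demand Q = a − bP, ε = −bP/(a − bP). |ε| = 1 when bP = a − bP, i.e. P = a/(2b).
P = 1055/(2·5) = 1055/10 = 105.5000.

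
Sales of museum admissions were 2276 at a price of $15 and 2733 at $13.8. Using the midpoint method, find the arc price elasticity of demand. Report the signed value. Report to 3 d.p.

ΔQ = 2733 − 2276 = 457; ΔP = 13.8 − 15 = -1.2.
Midpoints: P̄ = 14.40, Q̄ = 2504.5.
ε = (ΔQ/ΔP)(P̄/Q̄) = (457/-1.2)(14.40/2504.5).

-2.190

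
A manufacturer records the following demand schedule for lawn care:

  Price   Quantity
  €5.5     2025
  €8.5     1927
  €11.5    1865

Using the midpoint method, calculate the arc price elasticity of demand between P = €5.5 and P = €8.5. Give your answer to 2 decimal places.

-0.12

At P = 5.5, Q = 2025; at P = 8.5, Q = 1927.
ΔQ = -98, ΔP = 3.0. Midpoints: P̄ = 7.00, Q̄ = 1976.0.
ε = (ΔQ/ΔP)(P̄/Q̄) = (-98/3.0)(7.00/1976.0).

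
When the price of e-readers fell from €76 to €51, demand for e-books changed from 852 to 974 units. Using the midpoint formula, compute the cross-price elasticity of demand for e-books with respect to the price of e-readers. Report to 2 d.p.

ΔQ_x = 974 − 852 = 122; ΔP_y = 51 − 76 = -25.
Midpoints: P̄_y = 63.50, Q̄_x = 913.0.
ε_xy = (ΔQ_x/ΔP_y)(P̄_y/Q̄_x) = (122/-25)(63.50/913.0).
ε_xy < 0, so the goods are complements.

-0.34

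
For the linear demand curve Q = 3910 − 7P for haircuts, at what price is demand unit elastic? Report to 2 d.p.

279.29

For linear demand Q = a − bP, ε = −bP/(a − bP). |ε| = 1 when bP = a − bP, i.e. P = a/(2b).
P = 3910/(2·7) = 3910/14 = 279.2857.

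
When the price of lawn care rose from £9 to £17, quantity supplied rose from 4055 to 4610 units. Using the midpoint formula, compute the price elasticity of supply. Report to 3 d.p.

0.208

ΔQ = 4610 − 4055 = 555; ΔP = 17 − 9 = 8.
Midpoints: P̄ = 13.00, Q̄ = 4332.5.
ε_s = (ΔQ/ΔP)(P̄/Q̄) = (555/8)(13.00/4332.5).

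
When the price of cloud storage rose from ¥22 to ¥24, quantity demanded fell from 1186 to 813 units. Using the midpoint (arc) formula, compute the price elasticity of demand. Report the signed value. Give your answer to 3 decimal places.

ΔQ = 813 − 1186 = -373; ΔP = 24 − 22 = 2.
Midpoints: P̄ = 23.00, Q̄ = 999.5.
ε = (ΔQ/ΔP)(P̄/Q̄) = (-373/2)(23.00/999.5).

-4.292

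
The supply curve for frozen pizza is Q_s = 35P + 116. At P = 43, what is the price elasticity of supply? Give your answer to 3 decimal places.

At P = 43, Q_s = 1621.
dQ_s/dP = 35.
ε_s = (dQ_s/dP)(P/Q_s) = (35)(43/1621).

0.928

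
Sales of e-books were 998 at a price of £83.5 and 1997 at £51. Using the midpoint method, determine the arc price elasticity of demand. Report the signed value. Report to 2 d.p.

-1.38

ΔQ = 1997 − 998 = 999; ΔP = 51 − 83.5 = -32.5.
Midpoints: P̄ = 67.25, Q̄ = 1497.5.
ε = (ΔQ/ΔP)(P̄/Q̄) = (999/-32.5)(67.25/1497.5).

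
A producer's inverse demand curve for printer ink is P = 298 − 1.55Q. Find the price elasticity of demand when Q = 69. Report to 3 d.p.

At Q = 69, P = 298 − 1.55(69) = 191.05.
dP/dQ = −1.55, so dQ/dP = 1/(−1.55) = -0.645.
ε = (dQ/dP)(P/Q) = (-0.645)(191.05/69).

-1.786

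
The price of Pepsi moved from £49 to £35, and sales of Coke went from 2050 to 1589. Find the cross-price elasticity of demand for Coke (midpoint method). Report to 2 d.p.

ΔQ_x = 1589 − 2050 = -461; ΔP_y = 35 − 49 = -14.
Midpoints: P̄_y = 42.00, Q̄_x = 1819.5.
ε_xy = (ΔQ_x/ΔP_y)(P̄_y/Q̄_x) = (-461/-14)(42.00/1819.5).

0.76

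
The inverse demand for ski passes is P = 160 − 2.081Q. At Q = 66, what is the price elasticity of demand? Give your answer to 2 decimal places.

At Q = 66, P = 160 − 2.081(66) = 22.65.
dP/dQ = −2.081, so dQ/dP = 1/(−2.081) = -0.481.
ε = (dQ/dP)(P/Q) = (-0.481)(22.65/66).

-0.16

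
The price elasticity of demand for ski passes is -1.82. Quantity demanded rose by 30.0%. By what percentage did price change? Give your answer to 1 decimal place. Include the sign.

%ΔP ≈ %ΔQ / ε = (30.0%)/(-1.82) = -16.48%.

-16.5%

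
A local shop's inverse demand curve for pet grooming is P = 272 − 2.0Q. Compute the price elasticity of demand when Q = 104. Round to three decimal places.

At Q = 104, P = 272 − 2.0(104) = 64.00.
dP/dQ = −2.0, so dQ/dP = 1/(−2.0) = -0.500.
ε = (dQ/dP)(P/Q) = (-0.500)(64.00/104).

-0.308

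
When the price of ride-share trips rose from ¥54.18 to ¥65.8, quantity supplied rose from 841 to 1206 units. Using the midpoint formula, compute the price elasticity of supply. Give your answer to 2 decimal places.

ΔQ = 1206 − 841 = 365; ΔP = 65.8 − 54.18 = 11.62.
Midpoints: P̄ = 59.99, Q̄ = 1023.5.
ε_s = (ΔQ/ΔP)(P̄/Q̄) = (365/11.62)(59.99/1023.5).

1.84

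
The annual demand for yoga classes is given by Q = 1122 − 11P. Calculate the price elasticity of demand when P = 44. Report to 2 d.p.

-0.76

At P = 44, Q = 638.
dQ/dP = −11.
ε = (dQ/dP)(P/Q) = (-11)(44/638).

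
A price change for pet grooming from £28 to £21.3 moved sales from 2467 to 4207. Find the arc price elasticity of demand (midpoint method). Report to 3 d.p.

-1.918

ΔQ = 4207 − 2467 = 1740; ΔP = 21.3 − 28 = -6.7.
Midpoints: P̄ = 24.65, Q̄ = 3337.0.
ε = (ΔQ/ΔP)(P̄/Q̄) = (1740/-6.7)(24.65/3337.0).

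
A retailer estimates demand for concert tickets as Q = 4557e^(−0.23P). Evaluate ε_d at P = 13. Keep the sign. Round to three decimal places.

-2.990

At P = 13, Q = 229.160.
dQ/dP = −0.23·4557e^(−0.23P) = −0.23Q = -52.707.
ε = (dQ/dP)(P/Q) = (-52.707)(13/229.160).
|ε| > 1, so demand is elastic at this price.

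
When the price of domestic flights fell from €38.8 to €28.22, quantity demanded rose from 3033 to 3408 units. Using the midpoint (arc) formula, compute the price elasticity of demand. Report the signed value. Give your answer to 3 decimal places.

-0.369

ΔQ = 3408 − 3033 = 375; ΔP = 28.22 − 38.8 = -10.58.
Midpoints: P̄ = 33.51, Q̄ = 3220.5.
ε = (ΔQ/ΔP)(P̄/Q̄) = (375/-10.58)(33.51/3220.5).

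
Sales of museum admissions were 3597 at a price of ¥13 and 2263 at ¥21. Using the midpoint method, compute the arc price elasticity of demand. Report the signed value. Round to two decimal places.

-0.97

ΔQ = 2263 − 3597 = -1334; ΔP = 21 − 13 = 8.
Midpoints: P̄ = 17.00, Q̄ = 2930.0.
ε = (ΔQ/ΔP)(P̄/Q̄) = (-1334/8)(17.00/2930.0).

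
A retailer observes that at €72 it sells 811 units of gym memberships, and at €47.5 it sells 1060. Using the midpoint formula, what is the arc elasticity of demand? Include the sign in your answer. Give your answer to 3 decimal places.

ΔQ = 1060 − 811 = 249; ΔP = 47.5 − 72 = -24.5.
Midpoints: P̄ = 59.75, Q̄ = 935.5.
ε = (ΔQ/ΔP)(P̄/Q̄) = (249/-24.5)(59.75/935.5).

-0.649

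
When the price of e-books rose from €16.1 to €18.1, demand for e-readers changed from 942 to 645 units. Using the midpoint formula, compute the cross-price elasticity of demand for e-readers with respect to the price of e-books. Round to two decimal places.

-3.20

ΔQ_x = 645 − 942 = -297; ΔP_y = 18.1 − 16.1 = 2.
Midpoints: P̄_y = 17.10, Q̄_x = 793.5.
ε_xy = (ΔQ_x/ΔP_y)(P̄_y/Q̄_x) = (-297/2)(17.10/793.5).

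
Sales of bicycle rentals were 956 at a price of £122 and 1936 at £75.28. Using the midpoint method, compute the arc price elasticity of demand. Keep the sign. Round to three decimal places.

ΔQ = 1936 − 956 = 980; ΔP = 75.28 − 122 = -46.72.
Midpoints: P̄ = 98.64, Q̄ = 1446.0.
ε = (ΔQ/ΔP)(P̄/Q̄) = (980/-46.72)(98.64/1446.0).

-1.431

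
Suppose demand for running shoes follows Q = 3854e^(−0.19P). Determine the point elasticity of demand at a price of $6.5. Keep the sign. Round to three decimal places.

-1.235

At P = 6.5, Q = 1120.877.
dQ/dP = −0.19·3854e^(−0.19P) = −0.19Q = -212.967.
ε = (dQ/dP)(P/Q) = (-212.967)(6.5/1120.877).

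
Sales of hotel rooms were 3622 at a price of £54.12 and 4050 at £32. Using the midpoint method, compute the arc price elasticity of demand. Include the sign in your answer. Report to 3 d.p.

ΔQ = 4050 − 3622 = 428; ΔP = 32 − 54.12 = -22.12.
Midpoints: P̄ = 43.06, Q̄ = 3836.0.
ε = (ΔQ/ΔP)(P̄/Q̄) = (428/-22.12)(43.06/3836.0).

-0.217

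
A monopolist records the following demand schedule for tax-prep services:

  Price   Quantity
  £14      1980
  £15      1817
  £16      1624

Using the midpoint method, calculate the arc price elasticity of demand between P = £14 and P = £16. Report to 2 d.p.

At P = 14, Q = 1980; at P = 16, Q = 1624.
ΔQ = -356, ΔP = 2. Midpoints: P̄ = 15.00, Q̄ = 1802.0.
ε = (ΔQ/ΔP)(P̄/Q̄) = (-356/2)(15.00/1802.0).

-1.48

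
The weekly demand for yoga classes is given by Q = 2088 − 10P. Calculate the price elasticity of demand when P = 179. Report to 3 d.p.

-6.007

At P = 179, Q = 298.
dQ/dP = −10.
ε = (dQ/dP)(P/Q) = (-10)(179/298).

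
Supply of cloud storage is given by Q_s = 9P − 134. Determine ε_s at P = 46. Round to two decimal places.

1.48

At P = 46, Q_s = 280.
dQ_s/dP = 9.
ε_s = (dQ_s/dP)(P/Q_s) = (9)(46/280).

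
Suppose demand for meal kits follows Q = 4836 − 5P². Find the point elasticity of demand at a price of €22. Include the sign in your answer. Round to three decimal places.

-2.003

At P = 22, Q = 2416.
dQ/dP = −10P = -220.
ε = (dQ/dP)(P/Q) = (-220)(22/2416).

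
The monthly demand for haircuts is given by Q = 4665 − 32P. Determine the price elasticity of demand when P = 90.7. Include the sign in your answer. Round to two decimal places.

-1.65

At P = 90.7, Q = 1762.600.
dQ/dP = −32.
ε = (dQ/dP)(P/Q) = (-32)(90.7/1762.600).
|ε| > 1, so demand is elastic at this price.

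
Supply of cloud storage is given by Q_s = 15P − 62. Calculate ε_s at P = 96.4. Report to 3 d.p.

1.045

At P = 96.4, Q_s = 1384.
dQ_s/dP = 15.
ε_s = (dQ_s/dP)(P/Q_s) = (15)(96.4/1384).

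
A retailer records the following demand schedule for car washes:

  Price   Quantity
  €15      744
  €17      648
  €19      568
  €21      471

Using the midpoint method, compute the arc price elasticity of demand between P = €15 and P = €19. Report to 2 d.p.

At P = 15, Q = 744; at P = 19, Q = 568.
ΔQ = -176, ΔP = 4. Midpoints: P̄ = 17.00, Q̄ = 656.0.
ε = (ΔQ/ΔP)(P̄/Q̄) = (-176/4)(17.00/656.0).

-1.14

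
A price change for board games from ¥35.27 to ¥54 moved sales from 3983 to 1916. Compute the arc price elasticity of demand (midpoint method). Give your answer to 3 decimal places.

-1.670

ΔQ = 1916 − 3983 = -2067; ΔP = 54 − 35.27 = 18.73.
Midpoints: P̄ = 44.64, Q̄ = 2949.5.
ε = (ΔQ/ΔP)(P̄/Q̄) = (-2067/18.73)(44.64/2949.5).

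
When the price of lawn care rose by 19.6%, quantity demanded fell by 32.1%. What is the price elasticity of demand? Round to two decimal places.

-1.64

ε = %ΔQ / %ΔP = (-32.1)/(19.6) = -1.638.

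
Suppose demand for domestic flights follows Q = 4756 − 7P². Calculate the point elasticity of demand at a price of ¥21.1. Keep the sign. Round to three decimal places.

-3.802

At P = 21.1, Q = 1639.530.
dQ/dP = −14P = -295.400.
ε = (dQ/dP)(P/Q) = (-295.400)(21.1/1639.530).
|ε| > 1, so demand is elastic at this price.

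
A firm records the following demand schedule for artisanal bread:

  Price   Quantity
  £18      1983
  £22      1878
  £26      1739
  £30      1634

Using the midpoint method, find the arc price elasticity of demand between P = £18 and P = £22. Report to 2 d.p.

At P = 18, Q = 1983; at P = 22, Q = 1878.
ΔQ = -105, ΔP = 4. Midpoints: P̄ = 20.00, Q̄ = 1930.5.
ε = (ΔQ/ΔP)(P̄/Q̄) = (-105/4)(20.00/1930.5).

-0.27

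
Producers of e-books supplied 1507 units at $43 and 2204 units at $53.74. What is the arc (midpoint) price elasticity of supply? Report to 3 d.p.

1.692

ΔQ = 2204 − 1507 = 697; ΔP = 53.74 − 43 = 10.74.
Midpoints: P̄ = 48.37, Q̄ = 1855.5.
ε_s = (ΔQ/ΔP)(P̄/Q̄) = (697/10.74)(48.37/1855.5).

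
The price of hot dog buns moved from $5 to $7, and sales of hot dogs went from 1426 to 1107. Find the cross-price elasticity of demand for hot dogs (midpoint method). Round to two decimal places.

ΔQ_x = 1107 − 1426 = -319; ΔP_y = 7 − 5 = 2.
Midpoints: P̄_y = 6.00, Q̄_x = 1266.5.
ε_xy = (ΔQ_x/ΔP_y)(P̄_y/Q̄_x) = (-319/2)(6.00/1266.5).

-0.76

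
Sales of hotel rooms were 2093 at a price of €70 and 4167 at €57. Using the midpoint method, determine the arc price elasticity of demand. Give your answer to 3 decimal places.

-3.237

ΔQ = 4167 − 2093 = 2074; ΔP = 57 − 70 = -13.
Midpoints: P̄ = 63.50, Q̄ = 3130.0.
ε = (ΔQ/ΔP)(P̄/Q̄) = (2074/-13)(63.50/3130.0).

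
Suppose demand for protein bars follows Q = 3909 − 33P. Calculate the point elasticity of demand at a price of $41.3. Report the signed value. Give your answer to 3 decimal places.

At P = 41.3, Q = 2546.100.
dQ/dP = −33.
ε = (dQ/dP)(P/Q) = (-33)(41.3/2546.100).
|ε| < 1, so demand is inelastic at this price.

-0.535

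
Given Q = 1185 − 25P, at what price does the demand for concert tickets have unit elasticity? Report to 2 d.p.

For linear demand Q = a − bP, ε = −bP/(a − bP). |ε| = 1 when bP = a − bP, i.e. P = a/(2b).
P = 1185/(2·25) = 1185/50 = 23.7000.

23.70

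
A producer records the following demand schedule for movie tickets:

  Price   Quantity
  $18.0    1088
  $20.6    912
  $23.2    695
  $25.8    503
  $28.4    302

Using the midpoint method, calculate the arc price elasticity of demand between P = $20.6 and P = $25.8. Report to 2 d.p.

-2.58

At P = 20.6, Q = 912; at P = 25.8, Q = 503.
ΔQ = -409, ΔP = 5.2. Midpoints: P̄ = 23.20, Q̄ = 707.5.
ε = (ΔQ/ΔP)(P̄/Q̄) = (-409/5.2)(23.20/707.5).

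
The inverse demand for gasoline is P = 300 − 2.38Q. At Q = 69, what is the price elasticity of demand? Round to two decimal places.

-0.83

At Q = 69, P = 300 − 2.38(69) = 135.78.
dP/dQ = −2.38, so dQ/dP = 1/(−2.38) = -0.420.
ε = (dQ/dP)(P/Q) = (-0.420)(135.78/69).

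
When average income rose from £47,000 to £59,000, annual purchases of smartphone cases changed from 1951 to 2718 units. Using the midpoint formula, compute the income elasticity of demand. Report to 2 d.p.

1.45

ΔQ = 767, ΔI = 12000. Midpoints: Ī = 53,000, Q̄ = 2334.5.
ε_I = (ΔQ/ΔI)(Ī/Q̄) = (767/12000)(53000/2334.5).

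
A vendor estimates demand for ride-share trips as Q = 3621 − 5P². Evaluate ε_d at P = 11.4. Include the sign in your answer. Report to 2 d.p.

At P = 11.4, Q = 2971.200.
dQ/dP = −10P = -114.
ε = (dQ/dP)(P/Q) = (-114)(11.4/2971.200).

-0.44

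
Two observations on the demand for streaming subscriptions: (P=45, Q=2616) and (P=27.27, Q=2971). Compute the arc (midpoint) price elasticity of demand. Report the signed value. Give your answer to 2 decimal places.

-0.26

ΔQ = 2971 − 2616 = 355; ΔP = 27.27 − 45 = -17.73.
Midpoints: P̄ = 36.13, Q̄ = 2793.5.
ε = (ΔQ/ΔP)(P̄/Q̄) = (355/-17.73)(36.13/2793.5).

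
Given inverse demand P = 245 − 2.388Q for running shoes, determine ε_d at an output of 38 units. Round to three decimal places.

At Q = 38, P = 245 − 2.388(38) = 154.26.
dP/dQ = −2.388, so dQ/dP = 1/(−2.388) = -0.419.
ε = (dQ/dP)(P/Q) = (-0.419)(154.26/38).

-1.700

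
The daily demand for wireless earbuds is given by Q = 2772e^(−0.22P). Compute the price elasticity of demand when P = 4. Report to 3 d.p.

-0.880

At P = 4, Q = 1149.778.
dQ/dP = −0.22·2772e^(−0.22P) = −0.22Q = -252.951.
ε = (dQ/dP)(P/Q) = (-252.951)(4/1149.778).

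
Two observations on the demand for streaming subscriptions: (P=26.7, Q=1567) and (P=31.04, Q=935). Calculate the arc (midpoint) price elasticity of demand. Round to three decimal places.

-3.361

ΔQ = 935 − 1567 = -632; ΔP = 31.04 − 26.7 = 4.34.
Midpoints: P̄ = 28.87, Q̄ = 1251.0.
ε = (ΔQ/ΔP)(P̄/Q̄) = (-632/4.34)(28.87/1251.0).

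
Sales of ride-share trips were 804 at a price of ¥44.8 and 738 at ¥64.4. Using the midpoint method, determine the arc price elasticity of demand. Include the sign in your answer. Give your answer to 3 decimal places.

ΔQ = 738 − 804 = -66; ΔP = 64.4 − 44.8 = 19.6.
Midpoints: P̄ = 54.60, Q̄ = 771.0.
ε = (ΔQ/ΔP)(P̄/Q̄) = (-66/19.6)(54.60/771.0).

-0.238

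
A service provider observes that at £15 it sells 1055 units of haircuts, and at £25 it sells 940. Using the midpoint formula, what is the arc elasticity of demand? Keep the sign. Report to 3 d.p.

ΔQ = 940 − 1055 = -115; ΔP = 25 − 15 = 10.
Midpoints: P̄ = 20.00, Q̄ = 997.5.
ε = (ΔQ/ΔP)(P̄/Q̄) = (-115/10)(20.00/997.5).

-0.231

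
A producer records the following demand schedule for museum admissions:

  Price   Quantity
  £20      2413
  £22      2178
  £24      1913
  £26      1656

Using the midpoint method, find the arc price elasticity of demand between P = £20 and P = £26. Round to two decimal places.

At P = 20, Q = 2413; at P = 26, Q = 1656.
ΔQ = -757, ΔP = 6. Midpoints: P̄ = 23.00, Q̄ = 2034.5.
ε = (ΔQ/ΔP)(P̄/Q̄) = (-757/6)(23.00/2034.5).

-1.43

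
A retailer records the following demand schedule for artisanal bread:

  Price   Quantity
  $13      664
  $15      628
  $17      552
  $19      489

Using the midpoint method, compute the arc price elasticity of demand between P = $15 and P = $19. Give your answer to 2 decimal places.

At P = 15, Q = 628; at P = 19, Q = 489.
ΔQ = -139, ΔP = 4. Midpoints: P̄ = 17.00, Q̄ = 558.5.
ε = (ΔQ/ΔP)(P̄/Q̄) = (-139/4)(17.00/558.5).

-1.06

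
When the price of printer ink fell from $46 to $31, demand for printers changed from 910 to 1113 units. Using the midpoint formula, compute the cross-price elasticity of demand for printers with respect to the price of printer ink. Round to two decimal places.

-0.52

ΔQ_x = 1113 − 910 = 203; ΔP_y = 31 − 46 = -15.
Midpoints: P̄_y = 38.50, Q̄_x = 1011.5.
ε_xy = (ΔQ_x/ΔP_y)(P̄_y/Q̄_x) = (203/-15)(38.50/1011.5).
ε_xy < 0, so the goods are complements.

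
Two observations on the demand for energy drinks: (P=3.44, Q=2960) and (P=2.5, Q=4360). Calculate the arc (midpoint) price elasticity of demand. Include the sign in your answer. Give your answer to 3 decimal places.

ΔQ = 4360 − 2960 = 1400; ΔP = 2.5 − 3.44 = -0.94.
Midpoints: P̄ = 2.97, Q̄ = 3660.0.
ε = (ΔQ/ΔP)(P̄/Q̄) = (1400/-0.94)(2.97/3660.0).

-1.209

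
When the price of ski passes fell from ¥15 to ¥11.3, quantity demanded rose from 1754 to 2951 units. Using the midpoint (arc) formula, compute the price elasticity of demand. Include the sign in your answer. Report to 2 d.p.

-1.81

ΔQ = 2951 − 1754 = 1197; ΔP = 11.3 − 15 = -3.7.
Midpoints: P̄ = 13.15, Q̄ = 2352.5.
ε = (ΔQ/ΔP)(P̄/Q̄) = (1197/-3.7)(13.15/2352.5).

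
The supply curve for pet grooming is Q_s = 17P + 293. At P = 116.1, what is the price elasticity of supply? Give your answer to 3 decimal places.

0.871

At P = 116.1, Q_s = 2266.70.
dQ_s/dP = 17.
ε_s = (dQ_s/dP)(P/Q_s) = (17)(116.1/2266.70).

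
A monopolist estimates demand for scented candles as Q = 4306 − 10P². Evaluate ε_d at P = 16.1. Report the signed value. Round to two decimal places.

-3.02

At P = 16.1, Q = 1713.900.
dQ/dP = −20P = -322.
ε = (dQ/dP)(P/Q) = (-322)(16.1/1713.900).
|ε| > 1, so demand is elastic at this price.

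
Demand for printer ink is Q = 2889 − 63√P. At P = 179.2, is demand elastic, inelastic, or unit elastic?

Q = 2045.647, dQ/dP = -2.353.
ε = (dQ/dP)(P/Q) ≈ -0.206.
|ε| = 0.21 < 1.

inelastic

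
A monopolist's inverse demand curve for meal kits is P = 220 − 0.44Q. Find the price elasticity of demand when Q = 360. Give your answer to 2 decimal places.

-0.39

At Q = 360, P = 220 − 0.44(360) = 61.60.
dP/dQ = −0.44, so dQ/dP = 1/(−0.44) = -2.273.
ε = (dQ/dP)(P/Q) = (-2.273)(61.60/360).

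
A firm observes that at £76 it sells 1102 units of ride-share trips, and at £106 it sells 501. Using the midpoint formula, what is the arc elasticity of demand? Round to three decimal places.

-2.275

ΔQ = 501 − 1102 = -601; ΔP = 106 − 76 = 30.
Midpoints: P̄ = 91.00, Q̄ = 801.5.
ε = (ΔQ/ΔP)(P̄/Q̄) = (-601/30)(91.00/801.5).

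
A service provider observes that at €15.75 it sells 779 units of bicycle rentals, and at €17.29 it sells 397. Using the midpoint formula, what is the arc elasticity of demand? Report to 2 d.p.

ΔQ = 397 − 779 = -382; ΔP = 17.29 − 15.75 = 1.54.
Midpoints: P̄ = 16.52, Q̄ = 588.0.
ε = (ΔQ/ΔP)(P̄/Q̄) = (-382/1.54)(16.52/588.0).

-6.97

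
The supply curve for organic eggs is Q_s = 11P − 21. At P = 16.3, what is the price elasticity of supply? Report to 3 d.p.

1.133

At P = 16.3, Q_s = 158.30.
dQ_s/dP = 11.
ε_s = (dQ_s/dP)(P/Q_s) = (11)(16.3/158.30).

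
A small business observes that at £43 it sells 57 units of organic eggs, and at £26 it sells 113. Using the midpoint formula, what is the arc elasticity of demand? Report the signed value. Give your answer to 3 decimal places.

ΔQ = 113 − 57 = 56; ΔP = 26 − 43 = -17.
Midpoints: P̄ = 34.50, Q̄ = 85.0.
ε = (ΔQ/ΔP)(P̄/Q̄) = (56/-17)(34.50/85.0).

-1.337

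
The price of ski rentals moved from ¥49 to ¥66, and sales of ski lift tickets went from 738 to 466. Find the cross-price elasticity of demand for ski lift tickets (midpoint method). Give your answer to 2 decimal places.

ΔQ_x = 466 − 738 = -272; ΔP_y = 66 − 49 = 17.
Midpoints: P̄_y = 57.50, Q̄_x = 602.0.
ε_xy = (ΔQ_x/ΔP_y)(P̄_y/Q̄_x) = (-272/17)(57.50/602.0).
ε_xy < 0, so the goods are complements.

-1.53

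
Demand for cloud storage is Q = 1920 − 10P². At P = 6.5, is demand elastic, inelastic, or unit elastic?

inelastic

Q = 1497.500, dQ/dP = -130.
ε = (dQ/dP)(P/Q) ≈ -0.564.
|ε| = 0.56 < 1.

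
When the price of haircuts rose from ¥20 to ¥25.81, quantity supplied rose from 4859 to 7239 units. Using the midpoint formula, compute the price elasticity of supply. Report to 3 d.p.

ΔQ = 7239 − 4859 = 2380; ΔP = 25.81 − 20 = 5.81.
Midpoints: P̄ = 22.91, Q̄ = 6049.0.
ε_s = (ΔQ/ΔP)(P̄/Q̄) = (2380/5.81)(22.91/6049.0).

1.551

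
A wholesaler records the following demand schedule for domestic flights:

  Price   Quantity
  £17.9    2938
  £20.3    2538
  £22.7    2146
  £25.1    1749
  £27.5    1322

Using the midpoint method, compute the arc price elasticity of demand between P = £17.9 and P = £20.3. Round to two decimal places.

At P = 17.9, Q = 2938; at P = 20.3, Q = 2538.
ΔQ = -400, ΔP = 2.4. Midpoints: P̄ = 19.10, Q̄ = 2738.0.
ε = (ΔQ/ΔP)(P̄/Q̄) = (-400/2.4)(19.10/2738.0).

-1.16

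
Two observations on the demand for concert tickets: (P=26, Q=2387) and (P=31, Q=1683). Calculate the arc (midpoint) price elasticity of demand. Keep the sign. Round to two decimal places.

ΔQ = 1683 − 2387 = -704; ΔP = 31 − 26 = 5.
Midpoints: P̄ = 28.50, Q̄ = 2035.0.
ε = (ΔQ/ΔP)(P̄/Q̄) = (-704/5)(28.50/2035.0).

-1.97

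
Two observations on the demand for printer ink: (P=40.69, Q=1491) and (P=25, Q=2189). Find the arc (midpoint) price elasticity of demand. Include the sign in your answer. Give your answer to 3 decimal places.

-0.794

ΔQ = 2189 − 1491 = 698; ΔP = 25 − 40.69 = -15.69.
Midpoints: P̄ = 32.84, Q̄ = 1840.0.
ε = (ΔQ/ΔP)(P̄/Q̄) = (698/-15.69)(32.84/1840.0).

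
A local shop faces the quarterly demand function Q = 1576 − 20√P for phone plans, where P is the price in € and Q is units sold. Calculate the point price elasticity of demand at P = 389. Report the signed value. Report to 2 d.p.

At P = 389, Q = 1181.538.
dQ/dP = −20/(2√P) = -0.507.
ε = (dQ/dP)(P/Q) = (-0.507)(389/1181.538).

-0.17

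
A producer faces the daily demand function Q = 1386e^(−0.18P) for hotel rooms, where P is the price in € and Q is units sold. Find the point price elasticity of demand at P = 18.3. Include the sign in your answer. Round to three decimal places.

At P = 18.3, Q = 51.428.
dQ/dP = −0.18·1386e^(−0.18P) = −0.18Q = -9.257.
ε = (dQ/dP)(P/Q) = (-9.257)(18.3/51.428).
|ε| > 1, so demand is elastic at this price.

-3.294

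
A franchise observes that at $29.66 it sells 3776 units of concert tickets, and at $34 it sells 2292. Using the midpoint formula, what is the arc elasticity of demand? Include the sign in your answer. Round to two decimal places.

-3.59

ΔQ = 2292 − 3776 = -1484; ΔP = 34 − 29.66 = 4.34.
Midpoints: P̄ = 31.83, Q̄ = 3034.0.
ε = (ΔQ/ΔP)(P̄/Q̄) = (-1484/4.34)(31.83/3034.0).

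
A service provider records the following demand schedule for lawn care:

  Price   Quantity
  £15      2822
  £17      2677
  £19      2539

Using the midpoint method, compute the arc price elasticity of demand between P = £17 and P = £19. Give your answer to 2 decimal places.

At P = 17, Q = 2677; at P = 19, Q = 2539.
ΔQ = -138, ΔP = 2. Midpoints: P̄ = 18.00, Q̄ = 2608.0.
ε = (ΔQ/ΔP)(P̄/Q̄) = (-138/2)(18.00/2608.0).

-0.48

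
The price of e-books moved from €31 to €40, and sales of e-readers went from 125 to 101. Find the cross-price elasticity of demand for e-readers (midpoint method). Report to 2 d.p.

-0.84

ΔQ_x = 101 − 125 = -24; ΔP_y = 40 − 31 = 9.
Midpoints: P̄_y = 35.50, Q̄_x = 113.0.
ε_xy = (ΔQ_x/ΔP_y)(P̄_y/Q̄_x) = (-24/9)(35.50/113.0).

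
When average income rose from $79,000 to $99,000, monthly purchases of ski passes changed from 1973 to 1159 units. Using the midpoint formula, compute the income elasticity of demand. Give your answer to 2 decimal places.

ΔQ = -814, ΔI = 20000. Midpoints: Ī = 89,000, Q̄ = 1566.0.
ε_I = (ΔQ/ΔI)(Ī/Q̄) = (-814/20000)(89000/1566.0).
ε_I < 0, so the good is inferior.

-2.31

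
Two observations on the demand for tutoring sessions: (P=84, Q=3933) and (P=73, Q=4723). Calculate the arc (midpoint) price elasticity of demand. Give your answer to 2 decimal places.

-1.30

ΔQ = 4723 − 3933 = 790; ΔP = 73 − 84 = -11.
Midpoints: P̄ = 78.50, Q̄ = 4328.0.
ε = (ΔQ/ΔP)(P̄/Q̄) = (790/-11)(78.50/4328.0).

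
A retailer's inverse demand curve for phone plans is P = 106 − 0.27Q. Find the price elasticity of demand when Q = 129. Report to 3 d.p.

At Q = 129, P = 106 − 0.27(129) = 71.17.
dP/dQ = −0.27, so dQ/dP = 1/(−0.27) = -3.704.
ε = (dQ/dP)(P/Q) = (-3.704)(71.17/129).

-2.043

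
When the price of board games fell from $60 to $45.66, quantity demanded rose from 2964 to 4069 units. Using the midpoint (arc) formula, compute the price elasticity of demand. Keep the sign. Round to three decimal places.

ΔQ = 4069 − 2964 = 1105; ΔP = 45.66 − 60 = -14.34.
Midpoints: P̄ = 52.83, Q̄ = 3516.5.
ε = (ΔQ/ΔP)(P̄/Q̄) = (1105/-14.34)(52.83/3516.5).

-1.158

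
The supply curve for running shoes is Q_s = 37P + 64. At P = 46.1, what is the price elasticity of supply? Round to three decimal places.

0.964

At P = 46.1, Q_s = 1769.70.
dQ_s/dP = 37.
ε_s = (dQ_s/dP)(P/Q_s) = (37)(46.1/1769.70).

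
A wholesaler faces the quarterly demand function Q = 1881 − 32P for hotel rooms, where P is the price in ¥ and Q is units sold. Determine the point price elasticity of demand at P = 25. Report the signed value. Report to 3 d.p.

At P = 25, Q = 1081.
dQ/dP = −32.
ε = (dQ/dP)(P/Q) = (-32)(25/1081).

-0.740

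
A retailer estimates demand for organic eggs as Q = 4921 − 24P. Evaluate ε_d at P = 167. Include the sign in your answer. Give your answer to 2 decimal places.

At P = 167, Q = 913.
dQ/dP = −24.
ε = (dQ/dP)(P/Q) = (-24)(167/913).
|ε| > 1, so demand is elastic at this price.

-4.39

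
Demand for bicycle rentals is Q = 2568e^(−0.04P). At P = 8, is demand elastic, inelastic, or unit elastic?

inelastic

Q = 1864.751, dQ/dP = -74.590.
ε = (dQ/dP)(P/Q) ≈ -0.320.
|ε| = 0.32 < 1.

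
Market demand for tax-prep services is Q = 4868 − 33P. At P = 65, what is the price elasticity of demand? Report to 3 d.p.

At P = 65, Q = 2723.
dQ/dP = −33.
ε = (dQ/dP)(P/Q) = (-33)(65/2723).

-0.788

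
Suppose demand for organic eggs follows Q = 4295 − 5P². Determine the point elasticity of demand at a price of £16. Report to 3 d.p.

-0.849

At P = 16, Q = 3015.
dQ/dP = −10P = -160.
ε = (dQ/dP)(P/Q) = (-160)(16/3015).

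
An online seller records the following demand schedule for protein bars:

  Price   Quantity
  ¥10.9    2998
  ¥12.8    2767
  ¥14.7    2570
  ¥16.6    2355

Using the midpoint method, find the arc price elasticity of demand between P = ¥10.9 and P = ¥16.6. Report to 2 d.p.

-0.58

At P = 10.9, Q = 2998; at P = 16.6, Q = 2355.
ΔQ = -643, ΔP = 5.7. Midpoints: P̄ = 13.75, Q̄ = 2676.5.
ε = (ΔQ/ΔP)(P̄/Q̄) = (-643/5.7)(13.75/2676.5).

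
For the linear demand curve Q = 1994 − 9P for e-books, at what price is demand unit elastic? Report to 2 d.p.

For linear demand Q = a − bP, ε = −bP/(a − bP). |ε| = 1 when bP = a − bP, i.e. P = a/(2b).
P = 1994/(2·9) = 1994/18 = 110.7778.

110.78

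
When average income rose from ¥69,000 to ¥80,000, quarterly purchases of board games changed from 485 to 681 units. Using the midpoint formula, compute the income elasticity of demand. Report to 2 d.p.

ΔQ = 196, ΔI = 11000. Midpoints: Ī = 74,500, Q̄ = 583.0.
ε_I = (ΔQ/ΔI)(Ī/Q̄) = (196/11000)(74500/583.0).
ε_I > 0, so the good is normal.

2.28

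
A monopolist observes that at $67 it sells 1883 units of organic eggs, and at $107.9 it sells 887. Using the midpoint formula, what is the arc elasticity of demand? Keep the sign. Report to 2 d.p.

-1.54

ΔQ = 887 − 1883 = -996; ΔP = 107.9 − 67 = 40.9.
Midpoints: P̄ = 87.45, Q̄ = 1385.0.
ε = (ΔQ/ΔP)(P̄/Q̄) = (-996/40.9)(87.45/1385.0).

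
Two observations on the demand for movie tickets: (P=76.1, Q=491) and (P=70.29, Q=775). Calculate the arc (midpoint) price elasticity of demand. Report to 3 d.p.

ΔQ = 775 − 491 = 284; ΔP = 70.29 − 76.1 = -5.81.
Midpoints: P̄ = 73.19, Q̄ = 633.0.
ε = (ΔQ/ΔP)(P̄/Q̄) = (284/-5.81)(73.19/633.0).

-5.652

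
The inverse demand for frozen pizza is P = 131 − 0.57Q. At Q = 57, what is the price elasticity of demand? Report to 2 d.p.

-3.03

At Q = 57, P = 131 − 0.57(57) = 98.51.
dP/dQ = −0.57, so dQ/dP = 1/(−0.57) = -1.754.
ε = (dQ/dP)(P/Q) = (-1.754)(98.51/57).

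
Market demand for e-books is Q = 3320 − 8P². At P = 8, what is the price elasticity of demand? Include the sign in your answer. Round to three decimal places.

At P = 8, Q = 2808.
dQ/dP = −16P = -128.
ε = (dQ/dP)(P/Q) = (-128)(8/2808).

-0.365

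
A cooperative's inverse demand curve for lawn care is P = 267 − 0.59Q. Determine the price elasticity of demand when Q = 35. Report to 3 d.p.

-11.930

At Q = 35, P = 267 − 0.59(35) = 246.35.
dP/dQ = −0.59, so dQ/dP = 1/(−0.59) = -1.695.
ε = (dQ/dP)(P/Q) = (-1.695)(246.35/35).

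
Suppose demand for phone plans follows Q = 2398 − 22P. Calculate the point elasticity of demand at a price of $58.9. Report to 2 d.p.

At P = 58.9, Q = 1102.200.
dQ/dP = −22.
ε = (dQ/dP)(P/Q) = (-22)(58.9/1102.200).
|ε| > 1, so demand is elastic at this price.

-1.18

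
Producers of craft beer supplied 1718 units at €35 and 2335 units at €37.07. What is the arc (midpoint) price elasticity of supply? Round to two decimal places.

5.30

ΔQ = 2335 − 1718 = 617; ΔP = 37.07 − 35 = 2.07.
Midpoints: P̄ = 36.03, Q̄ = 2026.5.
ε_s = (ΔQ/ΔP)(P̄/Q̄) = (617/2.07)(36.03/2026.5).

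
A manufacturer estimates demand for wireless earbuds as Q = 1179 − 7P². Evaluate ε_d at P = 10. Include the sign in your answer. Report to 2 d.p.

-2.92

At P = 10, Q = 479.
dQ/dP = −14P = -140.
ε = (dQ/dP)(P/Q) = (-140)(10/479).
|ε| > 1, so demand is elastic at this price.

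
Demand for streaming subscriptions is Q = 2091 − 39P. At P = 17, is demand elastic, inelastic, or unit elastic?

Q = 1428, dQ/dP = -39.
ε = (dQ/dP)(P/Q) ≈ -0.464.
|ε| = 0.46 < 1.

inelastic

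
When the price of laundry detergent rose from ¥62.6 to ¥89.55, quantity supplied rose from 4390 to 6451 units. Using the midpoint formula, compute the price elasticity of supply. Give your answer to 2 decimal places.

ΔQ = 6451 − 4390 = 2061; ΔP = 89.55 − 62.6 = 26.95.
Midpoints: P̄ = 76.08, Q̄ = 5420.5.
ε_s = (ΔQ/ΔP)(P̄/Q̄) = (2061/26.95)(76.08/5420.5).

1.07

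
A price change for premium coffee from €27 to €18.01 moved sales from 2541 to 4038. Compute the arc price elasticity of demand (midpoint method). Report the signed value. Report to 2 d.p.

ΔQ = 4038 − 2541 = 1497; ΔP = 18.01 − 27 = -8.99.
Midpoints: P̄ = 22.51, Q̄ = 3289.5.
ε = (ΔQ/ΔP)(P̄/Q̄) = (1497/-8.99)(22.51/3289.5).

-1.14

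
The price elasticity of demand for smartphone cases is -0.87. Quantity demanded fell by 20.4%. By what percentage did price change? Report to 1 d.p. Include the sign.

23.4%

%ΔP ≈ %ΔQ / ε = (-20.4%)/(-0.87) = 23.45%.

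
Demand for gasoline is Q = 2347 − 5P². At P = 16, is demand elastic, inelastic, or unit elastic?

Q = 1067, dQ/dP = -160.
ε = (dQ/dP)(P/Q) ≈ -2.399.
|ε| = 2.40 > 1.

elastic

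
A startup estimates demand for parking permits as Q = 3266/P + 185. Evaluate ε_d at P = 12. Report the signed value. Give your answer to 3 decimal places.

At P = 12, Q = 457.167.
dQ/dP = −3266/P² = -22.681.
ε = (dQ/dP)(P/Q) = (-22.681)(12/457.167).

-0.595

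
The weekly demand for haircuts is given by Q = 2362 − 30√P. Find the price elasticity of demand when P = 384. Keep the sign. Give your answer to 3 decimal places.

At P = 384, Q = 1774.122.
dQ/dP = −30/(2√P) = -0.765.
ε = (dQ/dP)(P/Q) = (-0.765)(384/1774.122).

-0.166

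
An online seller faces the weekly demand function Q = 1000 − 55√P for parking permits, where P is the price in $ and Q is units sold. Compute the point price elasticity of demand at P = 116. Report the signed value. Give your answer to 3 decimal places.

-0.727

At P = 116, Q = 407.632.
dQ/dP = −55/(2√P) = -2.553.
ε = (dQ/dP)(P/Q) = (-2.553)(116/407.632).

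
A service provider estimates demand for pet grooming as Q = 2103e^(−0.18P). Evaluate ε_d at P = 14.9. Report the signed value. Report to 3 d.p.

At P = 14.9, Q = 143.900.
dQ/dP = −0.18·2103e^(−0.18P) = −0.18Q = -25.902.
ε = (dQ/dP)(P/Q) = (-25.902)(14.9/143.900).
|ε| > 1, so demand is elastic at this price.

-2.682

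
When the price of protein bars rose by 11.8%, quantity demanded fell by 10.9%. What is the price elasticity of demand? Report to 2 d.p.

-0.92

ε = %ΔQ / %ΔP = (-10.9)/(11.8) = -0.924.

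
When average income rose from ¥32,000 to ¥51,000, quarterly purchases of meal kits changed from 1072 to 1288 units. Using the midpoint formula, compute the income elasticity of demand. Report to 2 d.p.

ΔQ = 216, ΔI = 19000. Midpoints: Ī = 41,500, Q̄ = 1180.0.
ε_I = (ΔQ/ΔI)(Ī/Q̄) = (216/19000)(41500/1180.0).
ε_I > 0, so the good is normal.

0.40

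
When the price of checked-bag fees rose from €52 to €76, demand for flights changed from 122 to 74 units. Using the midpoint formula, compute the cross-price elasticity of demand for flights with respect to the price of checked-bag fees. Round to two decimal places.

-1.31

ΔQ_x = 74 − 122 = -48; ΔP_y = 76 − 52 = 24.
Midpoints: P̄_y = 64.00, Q̄_x = 98.0.
ε_xy = (ΔQ_x/ΔP_y)(P̄_y/Q̄_x) = (-48/24)(64.00/98.0).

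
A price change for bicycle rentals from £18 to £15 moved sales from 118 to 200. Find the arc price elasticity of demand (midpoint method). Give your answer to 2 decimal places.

ΔQ = 200 − 118 = 82; ΔP = 15 − 18 = -3.
Midpoints: P̄ = 16.50, Q̄ = 159.0.
ε = (ΔQ/ΔP)(P̄/Q̄) = (82/-3)(16.50/159.0).

-2.84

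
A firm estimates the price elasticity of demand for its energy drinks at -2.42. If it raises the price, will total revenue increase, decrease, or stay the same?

|ε| = 2.42 > 1, so demand is elastic. A price rise therefore reduces total revenue.

decrease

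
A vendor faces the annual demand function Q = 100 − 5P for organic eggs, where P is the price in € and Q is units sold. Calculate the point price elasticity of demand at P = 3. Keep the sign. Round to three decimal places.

-0.176

At P = 3, Q = 85.
dQ/dP = −5.
ε = (dQ/dP)(P/Q) = (-5)(3/85).
|ε| < 1, so demand is inelastic at this price.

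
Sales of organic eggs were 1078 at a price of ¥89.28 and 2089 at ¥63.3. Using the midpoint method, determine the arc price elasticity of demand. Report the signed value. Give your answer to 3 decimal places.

ΔQ = 2089 − 1078 = 1011; ΔP = 63.3 − 89.28 = -25.98.
Midpoints: P̄ = 76.29, Q̄ = 1583.5.
ε = (ΔQ/ΔP)(P̄/Q̄) = (1011/-25.98)(76.29/1583.5).

-1.875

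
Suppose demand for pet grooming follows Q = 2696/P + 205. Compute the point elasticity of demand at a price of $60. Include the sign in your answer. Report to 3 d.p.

-0.180

At P = 60, Q = 249.933.
dQ/dP = −2696/P² = -0.749.
ε = (dQ/dP)(P/Q) = (-0.749)(60/249.933).
|ε| < 1, so demand is inelastic at this price.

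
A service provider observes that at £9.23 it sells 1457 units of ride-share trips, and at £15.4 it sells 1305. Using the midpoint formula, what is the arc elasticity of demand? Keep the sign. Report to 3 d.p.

ΔQ = 1305 − 1457 = -152; ΔP = 15.4 − 9.23 = 6.17.
Midpoints: P̄ = 12.32, Q̄ = 1381.0.
ε = (ΔQ/ΔP)(P̄/Q̄) = (-152/6.17)(12.32/1381.0).

-0.220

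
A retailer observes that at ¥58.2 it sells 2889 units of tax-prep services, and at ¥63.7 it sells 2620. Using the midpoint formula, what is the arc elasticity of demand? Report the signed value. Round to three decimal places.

ΔQ = 2620 − 2889 = -269; ΔP = 63.7 − 58.2 = 5.5.
Midpoints: P̄ = 60.95, Q̄ = 2754.5.
ε = (ΔQ/ΔP)(P̄/Q̄) = (-269/5.5)(60.95/2754.5).

-1.082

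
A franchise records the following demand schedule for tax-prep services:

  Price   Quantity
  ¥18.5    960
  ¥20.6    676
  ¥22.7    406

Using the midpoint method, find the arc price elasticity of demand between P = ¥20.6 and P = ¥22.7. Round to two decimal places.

At P = 20.6, Q = 676; at P = 22.7, Q = 406.
ΔQ = -270, ΔP = 2.1. Midpoints: P̄ = 21.65, Q̄ = 541.0.
ε = (ΔQ/ΔP)(P̄/Q̄) = (-270/2.1)(21.65/541.0).

-5.15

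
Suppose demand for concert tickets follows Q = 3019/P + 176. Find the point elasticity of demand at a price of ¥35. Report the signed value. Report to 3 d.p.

-0.329

At P = 35, Q = 262.257.
dQ/dP = −3019/P² = -2.464.
ε = (dQ/dP)(P/Q) = (-2.464)(35/262.257).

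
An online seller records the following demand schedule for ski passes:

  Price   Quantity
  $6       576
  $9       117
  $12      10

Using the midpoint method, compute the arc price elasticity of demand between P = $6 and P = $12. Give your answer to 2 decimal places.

At P = 6, Q = 576; at P = 12, Q = 10.
ΔQ = -566, ΔP = 6. Midpoints: P̄ = 9.00, Q̄ = 293.0.
ε = (ΔQ/ΔP)(P̄/Q̄) = (-566/6)(9.00/293.0).

-2.90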